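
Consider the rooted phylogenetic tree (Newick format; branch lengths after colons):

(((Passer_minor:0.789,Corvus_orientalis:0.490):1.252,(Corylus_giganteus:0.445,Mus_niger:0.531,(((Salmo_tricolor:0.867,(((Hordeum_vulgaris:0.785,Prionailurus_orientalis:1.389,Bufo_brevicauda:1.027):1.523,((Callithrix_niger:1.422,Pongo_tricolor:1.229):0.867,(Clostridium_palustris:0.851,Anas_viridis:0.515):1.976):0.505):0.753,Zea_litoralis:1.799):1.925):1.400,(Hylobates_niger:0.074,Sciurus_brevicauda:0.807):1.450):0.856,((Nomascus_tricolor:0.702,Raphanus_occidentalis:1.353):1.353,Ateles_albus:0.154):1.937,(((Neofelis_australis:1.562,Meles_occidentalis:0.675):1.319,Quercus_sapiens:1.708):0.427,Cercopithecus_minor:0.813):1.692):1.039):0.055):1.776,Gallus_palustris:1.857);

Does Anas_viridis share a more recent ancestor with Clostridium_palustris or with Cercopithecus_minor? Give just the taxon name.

The MRCA of Anas_viridis and Clostridium_palustris subtends (Clostridium_palustris,Anas_viridis) (2 taxa).
The MRCA of Anas_viridis and Cercopithecus_minor subtends (((Salmo_tricolor,(((Hordeum_vulgaris,Prionailurus_orientalis,Bufo_brevicauda),((Callithrix_niger,Pongo_tricolor),(Clostridium_palustris,Anas_viridis))),Zea_litoralis)),(Hylobates_niger,Sciurus_brevicauda)),((Nomascus_tricolor,Raphanus_occidentalis),Ateles_albus),(((Neofelis_australis,Meles_occidentalis),Quercus_sapiens),Cercopithecus_minor)) (18 taxa).
The first is nested inside the second, so Anas_viridis shares a more recent common ancestor with Clostridium_palustris.

Clostridium_palustris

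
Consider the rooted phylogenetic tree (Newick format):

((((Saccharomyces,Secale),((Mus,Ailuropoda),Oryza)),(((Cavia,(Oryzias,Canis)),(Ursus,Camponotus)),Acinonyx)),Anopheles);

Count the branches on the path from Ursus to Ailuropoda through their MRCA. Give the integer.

8

The MRCA of Ursus and Ailuropoda is the node subtending (((Saccharomyces,Secale),((Mus,Ailuropoda),Oryza)),(((Cavia,(Oryzias,Canis)),(Ursus,Camponotus)),Acinonyx)).
From Ursus up to that node: 4 branches. From Ailuropoda up to the same node: 4 branches. Total: 4 + 4 = 8.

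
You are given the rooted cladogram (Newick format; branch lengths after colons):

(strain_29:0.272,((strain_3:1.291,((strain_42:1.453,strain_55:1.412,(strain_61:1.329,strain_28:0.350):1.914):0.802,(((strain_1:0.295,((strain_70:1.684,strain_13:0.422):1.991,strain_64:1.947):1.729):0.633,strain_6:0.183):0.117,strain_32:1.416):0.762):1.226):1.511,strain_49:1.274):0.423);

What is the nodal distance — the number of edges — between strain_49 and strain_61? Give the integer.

The MRCA of strain_49 and strain_61 is the node subtending ((strain_3,((strain_42,strain_55,(strain_61,strain_28)),(((strain_1,((strain_70,strain_13),strain_64)),strain_6),strain_32))),strain_49).
From strain_49 up to that node: 1 branch. From strain_61 up to the same node: 5 branches. Total: 1 + 5 = 6.

6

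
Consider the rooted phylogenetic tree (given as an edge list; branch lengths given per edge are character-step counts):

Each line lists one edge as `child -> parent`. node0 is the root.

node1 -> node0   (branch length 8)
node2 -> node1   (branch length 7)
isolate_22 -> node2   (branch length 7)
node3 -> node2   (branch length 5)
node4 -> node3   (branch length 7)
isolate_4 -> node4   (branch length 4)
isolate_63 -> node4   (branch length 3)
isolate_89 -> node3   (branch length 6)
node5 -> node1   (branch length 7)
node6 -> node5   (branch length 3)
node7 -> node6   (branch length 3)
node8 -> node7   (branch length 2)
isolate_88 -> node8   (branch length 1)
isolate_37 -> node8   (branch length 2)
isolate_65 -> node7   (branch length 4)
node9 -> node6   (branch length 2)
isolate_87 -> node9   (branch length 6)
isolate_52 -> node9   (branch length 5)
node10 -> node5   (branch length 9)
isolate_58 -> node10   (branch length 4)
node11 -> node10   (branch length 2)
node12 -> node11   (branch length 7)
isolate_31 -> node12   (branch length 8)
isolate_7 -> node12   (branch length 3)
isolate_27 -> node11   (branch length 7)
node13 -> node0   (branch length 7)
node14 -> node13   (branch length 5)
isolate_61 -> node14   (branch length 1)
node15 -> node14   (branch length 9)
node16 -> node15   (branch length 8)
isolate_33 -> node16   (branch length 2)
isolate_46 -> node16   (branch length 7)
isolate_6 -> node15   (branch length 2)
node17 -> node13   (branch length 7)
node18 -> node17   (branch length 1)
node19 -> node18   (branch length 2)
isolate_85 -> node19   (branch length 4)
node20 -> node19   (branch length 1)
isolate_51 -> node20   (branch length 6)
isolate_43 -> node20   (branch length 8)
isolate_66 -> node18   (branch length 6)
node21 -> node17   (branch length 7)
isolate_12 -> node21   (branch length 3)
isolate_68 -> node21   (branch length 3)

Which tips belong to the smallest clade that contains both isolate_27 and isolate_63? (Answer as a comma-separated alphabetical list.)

isolate_22, isolate_27, isolate_31, isolate_37, isolate_4, isolate_52, isolate_58, isolate_63, isolate_65, isolate_7, isolate_87, isolate_88, isolate_89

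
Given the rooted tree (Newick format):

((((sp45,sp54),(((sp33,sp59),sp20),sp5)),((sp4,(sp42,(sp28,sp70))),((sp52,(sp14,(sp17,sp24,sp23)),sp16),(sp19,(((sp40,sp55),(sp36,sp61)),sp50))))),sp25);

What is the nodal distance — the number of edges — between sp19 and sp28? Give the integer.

7

The MRCA of sp19 and sp28 is the node subtending ((sp4,(sp42,(sp28,sp70))),((sp52,(sp14,(sp17,sp24,sp23)),sp16),(sp19,(((sp40,sp55),(sp36,sp61)),sp50)))).
From sp19 up to that node: 3 branches. From sp28 up to the same node: 4 branches. Total: 3 + 4 = 7.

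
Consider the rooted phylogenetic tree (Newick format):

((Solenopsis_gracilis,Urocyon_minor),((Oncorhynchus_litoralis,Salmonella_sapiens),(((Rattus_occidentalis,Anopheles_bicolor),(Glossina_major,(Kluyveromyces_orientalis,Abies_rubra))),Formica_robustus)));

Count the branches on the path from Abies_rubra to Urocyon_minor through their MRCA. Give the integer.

The MRCA of Abies_rubra and Urocyon_minor is the root of the tree.
From Abies_rubra up to that node: 6 branches. From Urocyon_minor up to the same node: 2 branches. Total: 6 + 2 = 8.

8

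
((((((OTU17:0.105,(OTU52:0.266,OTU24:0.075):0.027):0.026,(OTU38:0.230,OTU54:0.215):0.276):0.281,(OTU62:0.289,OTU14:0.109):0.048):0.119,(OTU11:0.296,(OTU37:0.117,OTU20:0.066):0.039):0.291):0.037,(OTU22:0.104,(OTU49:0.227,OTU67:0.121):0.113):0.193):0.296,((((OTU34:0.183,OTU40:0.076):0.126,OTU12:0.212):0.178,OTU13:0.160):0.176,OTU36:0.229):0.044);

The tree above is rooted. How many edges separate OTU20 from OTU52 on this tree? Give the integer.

The MRCA of OTU20 and OTU52 is the node subtending ((((OTU17,(OTU52,OTU24)),(OTU38,OTU54)),(OTU62,OTU14)),(OTU11,(OTU37,OTU20))).
From OTU20 up to that node: 3 branches. From OTU52 up to the same node: 5 branches. Total: 3 + 5 = 8.

8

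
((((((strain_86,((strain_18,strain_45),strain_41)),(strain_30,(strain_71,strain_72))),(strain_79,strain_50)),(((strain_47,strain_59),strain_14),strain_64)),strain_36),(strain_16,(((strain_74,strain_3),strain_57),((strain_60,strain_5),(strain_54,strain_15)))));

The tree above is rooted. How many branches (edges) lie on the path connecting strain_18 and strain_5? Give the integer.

The MRCA of strain_18 and strain_5 is the root of the tree.
From strain_18 up to that node: 8 branches. From strain_5 up to the same node: 5 branches. Total: 8 + 5 = 13.

13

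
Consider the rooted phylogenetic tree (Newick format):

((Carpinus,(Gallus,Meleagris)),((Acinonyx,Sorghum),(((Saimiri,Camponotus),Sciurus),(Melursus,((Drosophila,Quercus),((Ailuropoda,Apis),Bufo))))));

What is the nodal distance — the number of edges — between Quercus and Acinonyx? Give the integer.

The MRCA of Quercus and Acinonyx is the node subtending ((Acinonyx,Sorghum),(((Saimiri,Camponotus),Sciurus),(Melursus,((Drosophila,Quercus),((Ailuropoda,Apis),Bufo))))).
From Quercus up to that node: 5 branches. From Acinonyx up to the same node: 2 branches. Total: 5 + 2 = 7.

7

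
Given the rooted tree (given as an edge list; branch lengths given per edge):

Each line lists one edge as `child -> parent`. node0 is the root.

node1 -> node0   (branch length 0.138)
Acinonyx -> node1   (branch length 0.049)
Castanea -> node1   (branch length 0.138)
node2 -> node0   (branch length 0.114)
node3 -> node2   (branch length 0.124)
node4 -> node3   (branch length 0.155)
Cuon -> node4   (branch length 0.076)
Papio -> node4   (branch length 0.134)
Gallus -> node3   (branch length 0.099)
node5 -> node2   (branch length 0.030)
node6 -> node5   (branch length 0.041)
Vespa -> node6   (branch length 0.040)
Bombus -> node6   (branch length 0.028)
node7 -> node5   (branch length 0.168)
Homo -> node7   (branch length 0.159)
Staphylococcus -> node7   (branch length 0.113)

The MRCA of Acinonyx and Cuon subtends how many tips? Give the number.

9

The MRCA of Acinonyx and Cuon is the root, so the clade is the entire tree.
That clade contains 9 terminal taxa: Acinonyx, Bombus, Castanea, Cuon, Gallus, Homo, Papio, Staphylococcus, Vespa.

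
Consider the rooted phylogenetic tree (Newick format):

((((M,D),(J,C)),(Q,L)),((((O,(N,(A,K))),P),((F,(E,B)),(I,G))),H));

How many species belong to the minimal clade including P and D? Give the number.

17

The MRCA of P and D is the root, so the clade is the entire tree.
That clade contains 17 terminal taxa: A, B, C, D, E, F, G, H, I, J, K, L, M, N, O, P, Q.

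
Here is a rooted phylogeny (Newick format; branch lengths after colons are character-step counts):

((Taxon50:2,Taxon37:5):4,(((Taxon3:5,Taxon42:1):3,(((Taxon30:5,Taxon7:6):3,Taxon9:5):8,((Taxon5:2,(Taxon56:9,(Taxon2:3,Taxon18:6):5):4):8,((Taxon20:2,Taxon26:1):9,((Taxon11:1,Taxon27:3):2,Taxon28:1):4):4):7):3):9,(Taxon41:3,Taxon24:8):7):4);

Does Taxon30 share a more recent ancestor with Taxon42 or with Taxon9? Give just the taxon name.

Taxon9

The MRCA of Taxon30 and Taxon9 subtends ((Taxon30,Taxon7),Taxon9) (3 taxa).
The MRCA of Taxon30 and Taxon42 subtends ((Taxon3,Taxon42),(((Taxon30,Taxon7),Taxon9),((Taxon5,(Taxon56,(Taxon2,Taxon18))),((Taxon20,Taxon26),((Taxon11,Taxon27),Taxon28))))) (14 taxa).
The first is nested inside the second, so Taxon30 shares a more recent common ancestor with Taxon9.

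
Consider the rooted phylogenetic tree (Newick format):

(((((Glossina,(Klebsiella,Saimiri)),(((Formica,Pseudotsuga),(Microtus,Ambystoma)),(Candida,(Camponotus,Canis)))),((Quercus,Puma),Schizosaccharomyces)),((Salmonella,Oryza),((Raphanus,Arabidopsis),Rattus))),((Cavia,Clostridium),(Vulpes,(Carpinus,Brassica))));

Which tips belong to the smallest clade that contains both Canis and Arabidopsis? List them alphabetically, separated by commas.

Tracing Canis: it sits inside (Camponotus,Canis).
Tracing Arabidopsis: it sits inside (Raphanus,Arabidopsis).
The smallest clade enclosing both is ((((Glossina,(Klebsiella,Saimiri)),(((Formica,Pseudotsuga),(Microtus,Ambystoma)),(Candida,(Camponotus,Canis)))),((Quercus,Puma),Schizosaccharomyces)),((Salmonella,Oryza),((Raphanus,Arabidopsis),Rattus))); the answer is its 18 terminal taxa in alphabetical order.

Ambystoma, Arabidopsis, Camponotus, Candida, Canis, Formica, Glossina, Klebsiella, Microtus, Oryza, Pseudotsuga, Puma, Quercus, Raphanus, Rattus, Saimiri, Salmonella, Schizosaccharomyces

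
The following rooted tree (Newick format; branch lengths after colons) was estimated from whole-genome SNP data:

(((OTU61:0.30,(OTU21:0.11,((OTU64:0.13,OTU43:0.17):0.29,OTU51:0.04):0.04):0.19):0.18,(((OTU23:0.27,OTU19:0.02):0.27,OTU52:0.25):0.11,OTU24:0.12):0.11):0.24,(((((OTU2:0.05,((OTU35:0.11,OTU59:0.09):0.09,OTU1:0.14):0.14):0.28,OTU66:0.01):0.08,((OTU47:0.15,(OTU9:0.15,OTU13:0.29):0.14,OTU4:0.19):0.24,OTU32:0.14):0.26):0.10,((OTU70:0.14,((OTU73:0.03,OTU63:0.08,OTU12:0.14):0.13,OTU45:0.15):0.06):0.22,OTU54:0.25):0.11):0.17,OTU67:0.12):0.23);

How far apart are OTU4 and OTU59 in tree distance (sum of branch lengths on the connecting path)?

The path runs OTU4 → … → MRCA → … → OTU59; the MRCA is the node subtending (((OTU2,((OTU35,OTU59),OTU1)),OTU66),((OTU47,(OTU9,OTU13),OTU4),OTU32)).
Branch lengths along that path: 0.19 + 0.24 + 0.26 + 0.08 + 0.28 + 0.14 + 0.09 + 0.09 = 1.37.

1.37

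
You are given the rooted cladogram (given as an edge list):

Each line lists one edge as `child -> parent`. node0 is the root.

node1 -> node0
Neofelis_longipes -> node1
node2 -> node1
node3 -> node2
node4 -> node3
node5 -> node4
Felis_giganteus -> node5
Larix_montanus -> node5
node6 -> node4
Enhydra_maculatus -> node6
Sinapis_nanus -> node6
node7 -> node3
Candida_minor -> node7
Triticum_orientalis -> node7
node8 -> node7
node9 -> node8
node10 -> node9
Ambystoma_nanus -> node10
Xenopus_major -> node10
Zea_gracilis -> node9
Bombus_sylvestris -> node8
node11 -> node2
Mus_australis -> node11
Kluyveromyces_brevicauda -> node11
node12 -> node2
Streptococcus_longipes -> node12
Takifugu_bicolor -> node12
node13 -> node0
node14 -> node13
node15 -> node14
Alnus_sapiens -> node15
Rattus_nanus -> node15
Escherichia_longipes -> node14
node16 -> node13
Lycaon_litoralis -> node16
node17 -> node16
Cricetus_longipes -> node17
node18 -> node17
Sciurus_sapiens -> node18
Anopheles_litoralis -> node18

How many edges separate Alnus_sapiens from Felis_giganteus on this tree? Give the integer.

The MRCA of Alnus_sapiens and Felis_giganteus is the root of the tree.
From Alnus_sapiens up to that node: 4 branches. From Felis_giganteus up to the same node: 6 branches. Total: 4 + 6 = 10.

10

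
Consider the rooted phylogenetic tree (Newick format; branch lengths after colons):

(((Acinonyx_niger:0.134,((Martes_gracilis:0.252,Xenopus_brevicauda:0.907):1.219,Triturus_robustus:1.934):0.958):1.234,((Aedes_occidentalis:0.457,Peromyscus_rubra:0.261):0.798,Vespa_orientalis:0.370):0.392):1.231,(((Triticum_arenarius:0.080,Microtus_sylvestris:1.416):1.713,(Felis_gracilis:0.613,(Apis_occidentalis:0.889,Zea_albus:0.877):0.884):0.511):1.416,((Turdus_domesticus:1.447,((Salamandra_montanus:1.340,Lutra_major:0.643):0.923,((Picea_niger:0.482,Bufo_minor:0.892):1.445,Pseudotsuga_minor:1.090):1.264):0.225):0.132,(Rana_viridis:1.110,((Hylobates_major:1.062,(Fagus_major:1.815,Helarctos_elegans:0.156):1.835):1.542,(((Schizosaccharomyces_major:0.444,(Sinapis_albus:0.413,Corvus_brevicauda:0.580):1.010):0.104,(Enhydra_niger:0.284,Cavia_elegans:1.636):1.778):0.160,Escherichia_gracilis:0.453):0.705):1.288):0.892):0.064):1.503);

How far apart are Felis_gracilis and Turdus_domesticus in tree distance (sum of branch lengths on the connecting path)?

4.183

The path runs Felis_gracilis → … → MRCA → … → Turdus_domesticus; the MRCA is the node subtending (((Triticum_arenarius,Microtus_sylvestris),(Felis_gracilis,(Apis_occidentalis,Zea_albus))),((Turdus_domesticus,((Salamandra_montanus,Lutra_major),((Picea_niger,Bufo_minor),Pseudotsuga_minor))),(Rana_viridis,((Hylobates_major,(Fagus_major,Helarctos_elegans)),(((Schizosaccharomyces_major,(Sinapis_albus,Corvus_brevicauda)),(Enhydra_niger,Cavia_elegans)),Escherichia_gracilis))))).
Branch lengths along that path: 0.613 + 0.511 + 1.416 + 0.064 + 0.132 + 1.447 = 4.183.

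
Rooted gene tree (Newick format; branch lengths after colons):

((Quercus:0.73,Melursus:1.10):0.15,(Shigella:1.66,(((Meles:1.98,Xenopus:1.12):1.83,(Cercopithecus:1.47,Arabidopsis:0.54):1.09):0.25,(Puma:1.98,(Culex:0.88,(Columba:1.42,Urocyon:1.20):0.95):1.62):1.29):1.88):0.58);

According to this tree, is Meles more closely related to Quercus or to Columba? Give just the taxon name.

The MRCA of Meles and Columba subtends (((Meles,Xenopus),(Cercopithecus,Arabidopsis)),(Puma,(Culex,(Columba,Urocyon)))) (8 taxa).
The MRCA of Meles and Quercus is the root, subtending the entire tree (11 taxa).
The first is nested inside the second, so Meles shares a more recent common ancestor with Columba.

Columba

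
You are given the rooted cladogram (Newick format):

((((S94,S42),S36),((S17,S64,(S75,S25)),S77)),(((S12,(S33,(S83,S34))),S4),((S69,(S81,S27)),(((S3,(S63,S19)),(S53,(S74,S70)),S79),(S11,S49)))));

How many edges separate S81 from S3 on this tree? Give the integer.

The MRCA of S81 and S3 is the node subtending ((S69,(S81,S27)),(((S3,(S63,S19)),(S53,(S74,S70)),S79),(S11,S49))).
From S81 up to that node: 3 branches. From S3 up to the same node: 4 branches. Total: 3 + 4 = 7.

7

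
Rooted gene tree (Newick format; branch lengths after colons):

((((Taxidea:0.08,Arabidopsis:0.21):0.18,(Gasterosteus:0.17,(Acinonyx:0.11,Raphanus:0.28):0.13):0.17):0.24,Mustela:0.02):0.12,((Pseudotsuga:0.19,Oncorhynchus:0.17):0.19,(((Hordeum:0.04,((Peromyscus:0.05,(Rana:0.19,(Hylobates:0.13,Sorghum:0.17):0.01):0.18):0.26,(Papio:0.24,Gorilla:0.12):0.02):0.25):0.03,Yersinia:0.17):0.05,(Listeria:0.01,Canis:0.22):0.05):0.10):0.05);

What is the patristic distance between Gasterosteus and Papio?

The path runs Gasterosteus → … → MRCA → … → Papio; the MRCA is the root of the tree.
Branch lengths along that path: 0.17 + 0.17 + 0.24 + 0.12 + 0.05 + 0.10 + 0.05 + 0.03 + 0.25 + 0.02 + 0.24 = 1.44.

1.44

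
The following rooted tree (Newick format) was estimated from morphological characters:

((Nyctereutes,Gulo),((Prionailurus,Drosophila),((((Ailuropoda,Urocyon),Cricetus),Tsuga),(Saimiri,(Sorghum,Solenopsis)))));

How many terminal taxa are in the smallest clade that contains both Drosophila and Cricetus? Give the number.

The MRCA of Drosophila and Cricetus is the node subtending ((Prionailurus,Drosophila),((((Ailuropoda,Urocyon),Cricetus),Tsuga),(Saimiri,(Sorghum,Solenopsis)))).
That clade contains 9 terminal taxa: Ailuropoda, Cricetus, Drosophila, Prionailurus, Saimiri, Solenopsis, Sorghum, Tsuga, Urocyon.

9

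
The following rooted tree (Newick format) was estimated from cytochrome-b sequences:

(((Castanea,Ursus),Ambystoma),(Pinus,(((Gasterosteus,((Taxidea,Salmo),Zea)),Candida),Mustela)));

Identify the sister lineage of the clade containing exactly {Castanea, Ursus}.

The clade containing exactly {Castanea, Ursus} attaches to the tree at the node subtending ((Castanea,Ursus),Ambystoma).
The other lineage descending from that same node — the sister group — is the single tip Ambystoma.

Ambystoma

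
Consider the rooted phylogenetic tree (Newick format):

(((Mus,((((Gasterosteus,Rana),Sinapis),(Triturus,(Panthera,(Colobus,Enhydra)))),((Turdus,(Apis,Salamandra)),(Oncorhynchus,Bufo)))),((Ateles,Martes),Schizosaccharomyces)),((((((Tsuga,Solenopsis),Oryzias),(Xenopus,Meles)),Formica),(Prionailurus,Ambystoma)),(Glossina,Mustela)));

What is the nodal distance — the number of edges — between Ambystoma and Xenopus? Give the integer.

The MRCA of Ambystoma and Xenopus is the node subtending (((((Tsuga,Solenopsis),Oryzias),(Xenopus,Meles)),Formica),(Prionailurus,Ambystoma)).
From Ambystoma up to that node: 2 branches. From Xenopus up to the same node: 4 branches. Total: 2 + 4 = 6.

6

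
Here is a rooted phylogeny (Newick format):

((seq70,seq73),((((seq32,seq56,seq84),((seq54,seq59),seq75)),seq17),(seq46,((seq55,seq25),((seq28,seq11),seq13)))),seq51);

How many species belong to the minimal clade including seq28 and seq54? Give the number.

The MRCA of seq28 and seq54 is the node subtending ((((seq32,seq56,seq84),((seq54,seq59),seq75)),seq17),(seq46,((seq55,seq25),((seq28,seq11),seq13)))).
That clade contains 13 terminal taxa: seq11, seq13, seq17, seq25, seq28, seq32, seq46, seq54, seq55, seq56, seq59, seq75, seq84.

13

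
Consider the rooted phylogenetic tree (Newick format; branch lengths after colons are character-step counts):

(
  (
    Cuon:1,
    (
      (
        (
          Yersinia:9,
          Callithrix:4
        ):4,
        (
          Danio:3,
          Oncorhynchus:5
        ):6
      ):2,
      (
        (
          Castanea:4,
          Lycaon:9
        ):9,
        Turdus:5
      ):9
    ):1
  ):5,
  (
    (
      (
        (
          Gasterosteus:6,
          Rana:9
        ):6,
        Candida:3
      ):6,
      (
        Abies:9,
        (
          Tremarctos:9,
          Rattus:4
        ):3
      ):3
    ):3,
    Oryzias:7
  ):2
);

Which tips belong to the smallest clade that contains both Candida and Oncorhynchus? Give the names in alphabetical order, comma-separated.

Tracing Candida: it sits inside ((Gasterosteus,Rana),Candida).
Tracing Oncorhynchus: it sits inside (Danio,Oncorhynchus).
The smallest clade enclosing both is the whole tree (their MRCA is the root), so the answer is all 15 tips in alphabetical order.

Abies, Callithrix, Candida, Castanea, Cuon, Danio, Gasterosteus, Lycaon, Oncorhynchus, Oryzias, Rana, Rattus, Tremarctos, Turdus, Yersinia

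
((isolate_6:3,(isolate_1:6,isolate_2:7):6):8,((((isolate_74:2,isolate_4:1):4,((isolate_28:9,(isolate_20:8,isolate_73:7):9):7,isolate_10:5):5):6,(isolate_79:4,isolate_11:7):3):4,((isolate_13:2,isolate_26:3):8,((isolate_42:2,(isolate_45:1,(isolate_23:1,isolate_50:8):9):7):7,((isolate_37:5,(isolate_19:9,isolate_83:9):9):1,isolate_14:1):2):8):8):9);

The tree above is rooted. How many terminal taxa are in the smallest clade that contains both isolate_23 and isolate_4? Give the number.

The MRCA of isolate_23 and isolate_4 is the node subtending ((((isolate_74,isolate_4),((isolate_28,(isolate_20,isolate_73)),isolate_10)),(isolate_79,isolate_11)),((isolate_13,isolate_26),((isolate_42,(isolate_45,(isolate_23,isolate_50))),((isolate_37,(isolate_19,isolate_83)),isolate_14)))).
That clade contains 18 terminal taxa: isolate_10, isolate_11, isolate_13, isolate_14, isolate_19, isolate_20, isolate_23, isolate_26, isolate_28, isolate_37, isolate_4, isolate_42, isolate_45, isolate_50, isolate_73, isolate_74, isolate_79, isolate_83.

18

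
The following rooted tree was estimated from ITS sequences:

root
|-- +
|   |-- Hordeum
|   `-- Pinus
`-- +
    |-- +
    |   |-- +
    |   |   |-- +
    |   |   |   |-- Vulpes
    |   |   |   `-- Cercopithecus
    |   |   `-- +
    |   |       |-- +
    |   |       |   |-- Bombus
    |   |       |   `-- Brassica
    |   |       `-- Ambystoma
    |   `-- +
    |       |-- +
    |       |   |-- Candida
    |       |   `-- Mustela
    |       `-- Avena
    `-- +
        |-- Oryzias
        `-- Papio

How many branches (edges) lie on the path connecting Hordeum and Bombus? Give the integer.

8

The MRCA of Hordeum and Bombus is the root of the tree.
From Hordeum up to that node: 2 branches. From Bombus up to the same node: 6 branches. Total: 2 + 6 = 8.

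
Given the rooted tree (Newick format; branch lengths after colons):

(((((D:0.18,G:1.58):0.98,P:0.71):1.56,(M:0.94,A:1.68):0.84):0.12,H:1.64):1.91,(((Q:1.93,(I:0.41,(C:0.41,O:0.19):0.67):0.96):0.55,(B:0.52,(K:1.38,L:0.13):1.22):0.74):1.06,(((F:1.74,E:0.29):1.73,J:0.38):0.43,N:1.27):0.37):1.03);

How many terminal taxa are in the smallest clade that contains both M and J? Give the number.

The MRCA of M and J is the root, so the clade is the entire tree.
That clade contains 17 terminal taxa: A, B, C, D, E, F, G, H, I, J, K, L, M, N, O, P, Q.

17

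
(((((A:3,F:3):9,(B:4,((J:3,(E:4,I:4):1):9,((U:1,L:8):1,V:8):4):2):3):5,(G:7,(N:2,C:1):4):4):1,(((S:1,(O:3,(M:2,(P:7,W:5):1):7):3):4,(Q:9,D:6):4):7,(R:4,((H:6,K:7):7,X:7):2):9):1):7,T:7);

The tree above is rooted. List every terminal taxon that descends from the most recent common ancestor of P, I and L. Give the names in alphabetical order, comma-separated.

Tracing P: it sits inside (P,W).
Tracing I: it sits inside (E,I).
Tracing L: it sits inside (U,L).
The smallest clade enclosing all 3 is ((((A,F),(B,((J,(E,I)),((U,L),V)))),(G,(N,C))),(((S,(O,(M,(P,W)))),(Q,D)),(R,((H,K),X)))); the answer is its 23 terminal taxa in alphabetical order.

A, B, C, D, E, F, G, H, I, J, K, L, M, N, O, P, Q, R, S, U, V, W, X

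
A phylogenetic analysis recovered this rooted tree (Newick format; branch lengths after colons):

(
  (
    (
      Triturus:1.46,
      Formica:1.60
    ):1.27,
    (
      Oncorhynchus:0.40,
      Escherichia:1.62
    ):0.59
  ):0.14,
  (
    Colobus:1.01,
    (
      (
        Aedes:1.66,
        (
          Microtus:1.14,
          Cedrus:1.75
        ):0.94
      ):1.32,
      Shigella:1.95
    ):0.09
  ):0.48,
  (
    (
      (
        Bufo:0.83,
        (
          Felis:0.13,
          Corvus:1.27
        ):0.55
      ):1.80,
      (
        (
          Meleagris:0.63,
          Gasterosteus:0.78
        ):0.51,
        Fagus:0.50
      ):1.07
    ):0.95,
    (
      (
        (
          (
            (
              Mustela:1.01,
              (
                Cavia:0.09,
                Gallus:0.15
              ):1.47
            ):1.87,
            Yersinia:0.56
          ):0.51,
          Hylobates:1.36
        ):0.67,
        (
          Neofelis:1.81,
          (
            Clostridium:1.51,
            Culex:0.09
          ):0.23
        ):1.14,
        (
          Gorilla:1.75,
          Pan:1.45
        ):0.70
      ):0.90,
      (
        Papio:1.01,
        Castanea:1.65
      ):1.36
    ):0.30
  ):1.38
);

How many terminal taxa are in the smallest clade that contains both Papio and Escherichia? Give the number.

27

The MRCA of Papio and Escherichia is the root, so the clade is the entire tree.
That clade contains 27 terminal taxa: Aedes, Bufo, Castanea, Cavia, Cedrus, Clostridium, Colobus, Corvus, Culex, Escherichia, Fagus, Felis, Formica, Gallus, Gasterosteus, Gorilla, Hylobates, Meleagris, Microtus, Mustela, Neofelis, Oncorhynchus, Pan, Papio, Shigella, Triturus, Yersinia.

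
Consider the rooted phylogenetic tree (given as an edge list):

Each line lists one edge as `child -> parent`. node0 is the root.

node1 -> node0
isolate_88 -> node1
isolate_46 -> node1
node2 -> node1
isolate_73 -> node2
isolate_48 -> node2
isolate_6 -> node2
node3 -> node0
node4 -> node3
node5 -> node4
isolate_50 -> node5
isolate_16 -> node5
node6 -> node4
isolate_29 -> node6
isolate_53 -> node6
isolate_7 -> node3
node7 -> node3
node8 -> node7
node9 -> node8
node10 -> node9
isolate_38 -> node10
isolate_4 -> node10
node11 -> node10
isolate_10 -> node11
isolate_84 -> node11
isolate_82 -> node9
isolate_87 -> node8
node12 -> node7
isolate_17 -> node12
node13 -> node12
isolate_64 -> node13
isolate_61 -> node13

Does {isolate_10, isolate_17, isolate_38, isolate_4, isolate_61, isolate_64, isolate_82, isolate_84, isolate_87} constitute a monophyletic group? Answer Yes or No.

Yes

The most recent common ancestor of these taxa subtends ((((isolate_38,isolate_4,(isolate_10,isolate_84)),isolate_82),isolate_87),(isolate_17,(isolate_64,isolate_61))).
That clade has exactly 9 tips — every listed taxon and nothing else — so the group is monophyletic.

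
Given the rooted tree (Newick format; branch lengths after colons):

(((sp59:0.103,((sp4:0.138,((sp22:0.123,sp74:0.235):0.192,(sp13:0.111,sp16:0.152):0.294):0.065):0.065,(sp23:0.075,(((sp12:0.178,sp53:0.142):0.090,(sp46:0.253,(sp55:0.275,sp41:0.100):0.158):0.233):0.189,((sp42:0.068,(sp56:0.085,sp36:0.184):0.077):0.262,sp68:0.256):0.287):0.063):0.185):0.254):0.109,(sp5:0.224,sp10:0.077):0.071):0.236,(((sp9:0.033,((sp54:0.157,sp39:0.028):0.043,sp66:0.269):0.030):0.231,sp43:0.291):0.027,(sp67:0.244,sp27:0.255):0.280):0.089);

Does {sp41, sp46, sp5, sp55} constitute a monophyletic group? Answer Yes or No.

The MRCA of the listed taxa subtends ((sp59,((sp4,((sp22,sp74),(sp13,sp16))),(sp23,(((sp12,sp53),(sp46,(sp55,sp41))),((sp42,(sp56,sp36)),sp68))))),(sp5,sp10)).
That clade also contains sp10, sp12, sp13, sp16, sp22, sp23, sp36, sp4, sp42, sp53, sp56, sp59, sp68, sp74, which are not in the proposed group, so the group is not monophyletic.

No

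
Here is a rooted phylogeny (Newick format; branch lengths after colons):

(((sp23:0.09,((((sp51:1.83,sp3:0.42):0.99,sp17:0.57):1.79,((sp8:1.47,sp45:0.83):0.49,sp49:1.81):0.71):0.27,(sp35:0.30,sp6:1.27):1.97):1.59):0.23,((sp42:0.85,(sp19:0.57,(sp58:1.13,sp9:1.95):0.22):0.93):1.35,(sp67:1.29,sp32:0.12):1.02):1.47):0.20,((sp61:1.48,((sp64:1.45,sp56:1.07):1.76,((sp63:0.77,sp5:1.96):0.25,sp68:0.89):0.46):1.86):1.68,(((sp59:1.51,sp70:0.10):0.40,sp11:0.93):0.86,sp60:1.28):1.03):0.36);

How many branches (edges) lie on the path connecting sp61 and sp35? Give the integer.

8

The MRCA of sp61 and sp35 is the root of the tree.
From sp61 up to that node: 3 branches. From sp35 up to the same node: 5 branches. Total: 3 + 5 = 8.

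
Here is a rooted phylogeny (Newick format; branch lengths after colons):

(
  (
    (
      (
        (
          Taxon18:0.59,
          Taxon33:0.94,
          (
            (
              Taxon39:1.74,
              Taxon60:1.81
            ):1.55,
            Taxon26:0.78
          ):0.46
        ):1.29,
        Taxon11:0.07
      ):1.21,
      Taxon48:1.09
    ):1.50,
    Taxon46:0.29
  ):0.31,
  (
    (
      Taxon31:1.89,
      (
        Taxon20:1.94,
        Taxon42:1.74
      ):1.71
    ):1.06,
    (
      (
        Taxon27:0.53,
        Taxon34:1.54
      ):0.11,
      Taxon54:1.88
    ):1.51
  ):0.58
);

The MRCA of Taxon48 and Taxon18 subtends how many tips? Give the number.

The MRCA of Taxon48 and Taxon18 is the node subtending (((Taxon18,Taxon33,((Taxon39,Taxon60),Taxon26)),Taxon11),Taxon48).
That clade contains 7 terminal taxa: Taxon11, Taxon18, Taxon26, Taxon33, Taxon39, Taxon48, Taxon60.

7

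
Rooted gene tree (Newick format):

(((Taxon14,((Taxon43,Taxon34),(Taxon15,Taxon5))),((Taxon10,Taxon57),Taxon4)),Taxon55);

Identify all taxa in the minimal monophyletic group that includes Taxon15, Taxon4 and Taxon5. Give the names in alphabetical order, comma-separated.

Tracing Taxon15: it sits inside (Taxon15,Taxon5).
Tracing Taxon4: it sits inside ((Taxon10,Taxon57),Taxon4).
Tracing Taxon5: it sits inside (Taxon15,Taxon5).
The smallest clade enclosing all 3 is ((Taxon14,((Taxon43,Taxon34),(Taxon15,Taxon5))),((Taxon10,Taxon57),Taxon4)); the answer is its 8 terminal taxa in alphabetical order.

Taxon10, Taxon14, Taxon15, Taxon34, Taxon4, Taxon43, Taxon5, Taxon57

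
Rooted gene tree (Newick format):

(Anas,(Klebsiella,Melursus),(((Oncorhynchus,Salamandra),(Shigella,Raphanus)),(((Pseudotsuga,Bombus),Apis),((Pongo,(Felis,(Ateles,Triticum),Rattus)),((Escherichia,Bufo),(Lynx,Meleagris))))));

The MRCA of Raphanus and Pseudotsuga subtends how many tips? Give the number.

The MRCA of Raphanus and Pseudotsuga is the node subtending (((Oncorhynchus,Salamandra),(Shigella,Raphanus)),(((Pseudotsuga,Bombus),Apis),((Pongo,(Felis,(Ateles,Triticum),Rattus)),((Escherichia,Bufo),(Lynx,Meleagris))))).
That clade contains 16 terminal taxa: Apis, Ateles, Bombus, Bufo, Escherichia, Felis, Lynx, Meleagris, Oncorhynchus, Pongo, Pseudotsuga, Raphanus, Rattus, Salamandra, Shigella, Triticum.

16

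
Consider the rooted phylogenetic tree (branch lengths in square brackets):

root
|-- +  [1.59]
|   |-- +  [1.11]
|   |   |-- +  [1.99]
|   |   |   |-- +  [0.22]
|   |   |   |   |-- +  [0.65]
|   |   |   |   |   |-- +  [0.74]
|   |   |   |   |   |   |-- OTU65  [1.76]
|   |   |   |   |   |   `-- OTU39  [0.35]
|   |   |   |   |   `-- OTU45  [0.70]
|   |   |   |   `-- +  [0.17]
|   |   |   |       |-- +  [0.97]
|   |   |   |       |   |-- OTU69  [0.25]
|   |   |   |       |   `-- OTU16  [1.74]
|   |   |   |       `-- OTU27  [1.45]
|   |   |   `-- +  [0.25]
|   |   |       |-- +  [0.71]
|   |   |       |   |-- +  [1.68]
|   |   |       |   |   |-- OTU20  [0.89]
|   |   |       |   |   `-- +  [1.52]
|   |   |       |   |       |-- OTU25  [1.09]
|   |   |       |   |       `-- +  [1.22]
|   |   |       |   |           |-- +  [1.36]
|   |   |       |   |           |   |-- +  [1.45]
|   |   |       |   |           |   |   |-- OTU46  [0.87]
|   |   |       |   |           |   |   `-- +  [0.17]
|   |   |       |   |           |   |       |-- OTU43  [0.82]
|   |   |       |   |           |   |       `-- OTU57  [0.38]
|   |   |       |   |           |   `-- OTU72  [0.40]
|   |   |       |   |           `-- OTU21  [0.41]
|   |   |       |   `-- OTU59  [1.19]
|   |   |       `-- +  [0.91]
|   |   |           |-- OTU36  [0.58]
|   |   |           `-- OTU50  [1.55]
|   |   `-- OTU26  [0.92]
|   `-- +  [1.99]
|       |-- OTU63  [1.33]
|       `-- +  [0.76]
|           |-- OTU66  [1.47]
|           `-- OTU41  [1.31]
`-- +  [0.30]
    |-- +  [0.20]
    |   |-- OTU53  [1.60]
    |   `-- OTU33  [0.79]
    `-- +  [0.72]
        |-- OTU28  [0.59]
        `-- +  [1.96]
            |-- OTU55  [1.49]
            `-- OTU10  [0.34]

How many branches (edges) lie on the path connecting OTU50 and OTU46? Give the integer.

The MRCA of OTU50 and OTU46 is the node subtending (((OTU20,(OTU25,(((OTU46,(OTU43,OTU57)),OTU72),OTU21))),OTU59),(OTU36,OTU50)).
From OTU50 up to that node: 2 branches. From OTU46 up to the same node: 7 branches. Total: 2 + 7 = 9.

9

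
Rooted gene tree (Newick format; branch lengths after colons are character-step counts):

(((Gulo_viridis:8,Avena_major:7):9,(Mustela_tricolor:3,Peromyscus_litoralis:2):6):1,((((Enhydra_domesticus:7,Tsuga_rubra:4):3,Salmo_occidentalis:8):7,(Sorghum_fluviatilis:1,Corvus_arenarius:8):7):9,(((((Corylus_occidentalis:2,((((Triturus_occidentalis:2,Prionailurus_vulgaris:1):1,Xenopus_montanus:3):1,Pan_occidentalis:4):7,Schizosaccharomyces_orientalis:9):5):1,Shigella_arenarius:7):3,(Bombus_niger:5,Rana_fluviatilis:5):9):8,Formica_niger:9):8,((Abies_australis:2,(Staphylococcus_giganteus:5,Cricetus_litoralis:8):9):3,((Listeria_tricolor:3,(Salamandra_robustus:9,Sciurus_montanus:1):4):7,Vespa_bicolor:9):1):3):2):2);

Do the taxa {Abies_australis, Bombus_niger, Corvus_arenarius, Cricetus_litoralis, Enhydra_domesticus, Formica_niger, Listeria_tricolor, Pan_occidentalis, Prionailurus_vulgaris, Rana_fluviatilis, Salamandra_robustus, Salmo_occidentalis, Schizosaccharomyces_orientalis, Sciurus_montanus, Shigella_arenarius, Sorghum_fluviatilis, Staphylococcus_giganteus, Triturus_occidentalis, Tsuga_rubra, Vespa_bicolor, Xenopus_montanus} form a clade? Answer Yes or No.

No

The MRCA of the listed taxa subtends ((((Enhydra_domesticus,Tsuga_rubra),Salmo_occidentalis),(Sorghum_fluviatilis,Corvus_arenarius)),(((((Corylus_occidentalis,((((Triturus_occidentalis,Prionailurus_vulgaris),Xenopus_montanus),Pan_occidentalis),Schizosaccharomyces_orientalis)),Shigella_arenarius),(Bombus_niger,Rana_fluviatilis)),Formica_niger),((Abies_australis,(Staphylococcus_giganteus,Cricetus_litoralis)),((Listeria_tricolor,(Salamandra_robustus,Sciurus_montanus)),Vespa_bicolor)))).
That clade also contains Corylus_occidentalis, which is not in the proposed group, so the group is not monophyletic.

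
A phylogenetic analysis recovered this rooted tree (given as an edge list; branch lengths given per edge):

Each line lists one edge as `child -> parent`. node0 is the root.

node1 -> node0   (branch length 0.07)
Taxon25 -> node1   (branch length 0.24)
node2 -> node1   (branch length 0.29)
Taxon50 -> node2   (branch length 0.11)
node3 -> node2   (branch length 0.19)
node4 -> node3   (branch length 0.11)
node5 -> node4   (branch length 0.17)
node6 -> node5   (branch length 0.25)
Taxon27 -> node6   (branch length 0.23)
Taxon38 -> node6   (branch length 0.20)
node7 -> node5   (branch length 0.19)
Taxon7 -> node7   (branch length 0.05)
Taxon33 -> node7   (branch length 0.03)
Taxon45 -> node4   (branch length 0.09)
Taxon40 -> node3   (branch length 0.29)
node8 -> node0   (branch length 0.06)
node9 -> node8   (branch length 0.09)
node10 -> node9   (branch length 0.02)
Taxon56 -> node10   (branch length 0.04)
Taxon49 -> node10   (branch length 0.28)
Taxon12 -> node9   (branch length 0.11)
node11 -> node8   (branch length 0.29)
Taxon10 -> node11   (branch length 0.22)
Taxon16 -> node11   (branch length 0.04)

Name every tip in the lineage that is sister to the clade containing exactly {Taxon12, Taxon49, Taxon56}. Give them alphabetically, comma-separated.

Taxon10, Taxon16

The clade containing exactly {Taxon12, Taxon49, Taxon56} attaches to the tree at the node subtending (((Taxon56,Taxon49),Taxon12),(Taxon10,Taxon16)).
The other lineage descending from that same node — the sister group — is (Taxon10,Taxon16); its 2 tips in alphabetical order are the answer.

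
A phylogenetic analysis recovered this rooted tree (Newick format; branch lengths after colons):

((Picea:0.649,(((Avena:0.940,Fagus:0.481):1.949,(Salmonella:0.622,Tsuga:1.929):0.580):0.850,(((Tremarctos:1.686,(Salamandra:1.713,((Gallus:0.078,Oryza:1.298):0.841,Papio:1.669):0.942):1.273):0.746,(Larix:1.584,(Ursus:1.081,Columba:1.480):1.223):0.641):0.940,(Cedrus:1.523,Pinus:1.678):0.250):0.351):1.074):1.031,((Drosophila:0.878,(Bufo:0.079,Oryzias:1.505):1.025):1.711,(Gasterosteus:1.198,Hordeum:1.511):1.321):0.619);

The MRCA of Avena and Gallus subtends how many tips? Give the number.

14

The MRCA of Avena and Gallus is the node subtending (((Avena,Fagus),(Salmonella,Tsuga)),(((Tremarctos,(Salamandra,((Gallus,Oryza),Papio))),(Larix,(Ursus,Columba))),(Cedrus,Pinus))).
That clade contains 14 terminal taxa: Avena, Cedrus, Columba, Fagus, Gallus, Larix, Oryza, Papio, Pinus, Salamandra, Salmonella, Tremarctos, Tsuga, Ursus.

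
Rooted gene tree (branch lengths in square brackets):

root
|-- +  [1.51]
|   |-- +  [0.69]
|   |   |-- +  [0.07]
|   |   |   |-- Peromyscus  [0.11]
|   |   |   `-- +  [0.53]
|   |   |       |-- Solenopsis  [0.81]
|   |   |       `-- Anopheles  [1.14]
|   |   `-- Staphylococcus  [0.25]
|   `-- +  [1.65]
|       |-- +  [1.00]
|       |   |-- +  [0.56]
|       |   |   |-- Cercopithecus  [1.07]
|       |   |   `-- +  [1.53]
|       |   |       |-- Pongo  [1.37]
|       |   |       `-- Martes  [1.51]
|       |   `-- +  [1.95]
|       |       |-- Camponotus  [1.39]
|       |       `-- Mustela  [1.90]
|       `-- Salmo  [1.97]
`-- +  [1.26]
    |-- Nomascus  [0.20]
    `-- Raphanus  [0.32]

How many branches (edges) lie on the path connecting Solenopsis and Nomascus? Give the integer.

7

The MRCA of Solenopsis and Nomascus is the root of the tree.
From Solenopsis up to that node: 5 branches. From Nomascus up to the same node: 2 branches. Total: 5 + 2 = 7.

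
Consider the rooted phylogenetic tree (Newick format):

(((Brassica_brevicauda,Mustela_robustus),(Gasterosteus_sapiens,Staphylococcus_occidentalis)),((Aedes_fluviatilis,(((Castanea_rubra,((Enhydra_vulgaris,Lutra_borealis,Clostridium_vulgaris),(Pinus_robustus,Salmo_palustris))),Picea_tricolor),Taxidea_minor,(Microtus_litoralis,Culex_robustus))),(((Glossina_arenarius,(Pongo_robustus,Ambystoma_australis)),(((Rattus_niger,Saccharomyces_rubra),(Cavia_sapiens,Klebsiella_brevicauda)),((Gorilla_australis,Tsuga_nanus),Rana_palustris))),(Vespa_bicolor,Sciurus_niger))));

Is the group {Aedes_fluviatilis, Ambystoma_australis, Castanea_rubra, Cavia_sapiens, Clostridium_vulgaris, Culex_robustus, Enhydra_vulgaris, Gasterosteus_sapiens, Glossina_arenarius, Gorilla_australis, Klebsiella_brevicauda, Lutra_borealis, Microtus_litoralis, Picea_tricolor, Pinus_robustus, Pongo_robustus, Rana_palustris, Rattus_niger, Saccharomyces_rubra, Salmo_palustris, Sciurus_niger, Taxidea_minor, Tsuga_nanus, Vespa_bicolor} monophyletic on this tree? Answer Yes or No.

The MRCA of the listed taxa is the root, so the smallest clade containing them is the whole tree.
That clade also contains Brassica_brevicauda, Mustela_robustus, Staphylococcus_occidentalis, which are not in the proposed group, so the group is not monophyletic.

No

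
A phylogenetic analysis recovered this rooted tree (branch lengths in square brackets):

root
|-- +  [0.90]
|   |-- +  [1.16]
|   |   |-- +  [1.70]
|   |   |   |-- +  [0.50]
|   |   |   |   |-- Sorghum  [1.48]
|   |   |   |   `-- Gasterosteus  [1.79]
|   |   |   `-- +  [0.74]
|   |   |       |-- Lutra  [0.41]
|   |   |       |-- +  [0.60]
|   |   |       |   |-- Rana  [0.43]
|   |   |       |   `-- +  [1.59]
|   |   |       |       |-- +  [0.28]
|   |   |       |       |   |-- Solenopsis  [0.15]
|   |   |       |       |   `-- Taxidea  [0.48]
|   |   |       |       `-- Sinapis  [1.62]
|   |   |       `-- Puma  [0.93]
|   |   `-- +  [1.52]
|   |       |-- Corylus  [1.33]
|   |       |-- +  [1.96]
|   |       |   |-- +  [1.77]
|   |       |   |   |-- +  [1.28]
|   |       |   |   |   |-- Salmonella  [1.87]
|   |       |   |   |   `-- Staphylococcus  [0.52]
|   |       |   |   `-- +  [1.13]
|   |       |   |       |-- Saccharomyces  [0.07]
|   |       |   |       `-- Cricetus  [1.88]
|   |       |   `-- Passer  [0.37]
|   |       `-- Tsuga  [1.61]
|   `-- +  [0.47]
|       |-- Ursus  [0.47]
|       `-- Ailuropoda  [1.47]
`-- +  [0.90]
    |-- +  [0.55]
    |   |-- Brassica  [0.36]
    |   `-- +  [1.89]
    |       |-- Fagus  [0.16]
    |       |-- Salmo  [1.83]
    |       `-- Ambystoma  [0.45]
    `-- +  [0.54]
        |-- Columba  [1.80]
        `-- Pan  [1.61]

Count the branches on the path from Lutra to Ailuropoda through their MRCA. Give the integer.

The MRCA of Lutra and Ailuropoda is the node subtending ((((Sorghum,Gasterosteus),(Lutra,(Rana,((Solenopsis,Taxidea),Sinapis)),Puma)),(Corylus,(((Salmonella,Staphylococcus),(Saccharomyces,Cricetus)),Passer),Tsuga)),(Ursus,Ailuropoda)).
From Lutra up to that node: 4 branches. From Ailuropoda up to the same node: 2 branches. Total: 4 + 2 = 6.

6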